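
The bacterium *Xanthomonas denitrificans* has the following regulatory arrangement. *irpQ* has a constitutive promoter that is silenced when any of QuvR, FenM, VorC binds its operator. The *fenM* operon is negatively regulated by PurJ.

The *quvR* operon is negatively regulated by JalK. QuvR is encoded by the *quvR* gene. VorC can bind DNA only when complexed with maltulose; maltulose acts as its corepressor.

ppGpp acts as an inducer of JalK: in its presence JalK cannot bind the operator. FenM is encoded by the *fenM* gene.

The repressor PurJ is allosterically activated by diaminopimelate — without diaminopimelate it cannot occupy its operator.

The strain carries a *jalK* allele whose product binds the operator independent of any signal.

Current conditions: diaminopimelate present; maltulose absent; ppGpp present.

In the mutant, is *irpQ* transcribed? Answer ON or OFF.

JalK is constitutively active in this strain.
With repressor JalK bound, *quvR* is not transcribed.
So QuvR is not produced.
Diaminopimelate is present, so PurJ is active.
With repressor PurJ bound, *fenM* is not transcribed.
So FenM is not produced.
Maltulose is absent, so VorC is inactive.
With no repressor bound, *irpQ* is transcribed.

ON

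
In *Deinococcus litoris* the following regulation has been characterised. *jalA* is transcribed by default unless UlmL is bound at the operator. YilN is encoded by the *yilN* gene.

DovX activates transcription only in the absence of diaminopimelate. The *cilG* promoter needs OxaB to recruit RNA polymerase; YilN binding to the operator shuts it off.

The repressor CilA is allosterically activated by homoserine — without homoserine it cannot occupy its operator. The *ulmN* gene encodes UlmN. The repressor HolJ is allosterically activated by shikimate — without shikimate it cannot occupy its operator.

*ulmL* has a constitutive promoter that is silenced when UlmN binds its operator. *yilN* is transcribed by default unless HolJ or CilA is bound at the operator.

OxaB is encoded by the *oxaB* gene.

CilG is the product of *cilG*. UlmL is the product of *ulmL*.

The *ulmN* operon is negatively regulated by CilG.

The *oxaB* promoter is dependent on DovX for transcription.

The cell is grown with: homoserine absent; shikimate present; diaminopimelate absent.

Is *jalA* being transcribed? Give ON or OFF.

OFF

Shikimate is present, so HolJ is active.
Homoserine is absent, so CilA is inactive.
With repressor HolJ bound, *yilN* is not transcribed.
So YilN is not produced.
Diaminopimelate is absent, so DovX is active.
No repressor is bound and DovX is active, so *oxaB* is transcribed.
So OxaB is produced and active.
No repressor is bound and OxaB is active, so *cilG* is transcribed.
So CilG is produced and active.
With repressor CilG bound, *ulmN* is not transcribed.
So UlmN is not produced.
With no repressor bound, *ulmL* is transcribed.
So UlmL is produced and active.
With repressor UlmL bound, *jalA* is not transcribed.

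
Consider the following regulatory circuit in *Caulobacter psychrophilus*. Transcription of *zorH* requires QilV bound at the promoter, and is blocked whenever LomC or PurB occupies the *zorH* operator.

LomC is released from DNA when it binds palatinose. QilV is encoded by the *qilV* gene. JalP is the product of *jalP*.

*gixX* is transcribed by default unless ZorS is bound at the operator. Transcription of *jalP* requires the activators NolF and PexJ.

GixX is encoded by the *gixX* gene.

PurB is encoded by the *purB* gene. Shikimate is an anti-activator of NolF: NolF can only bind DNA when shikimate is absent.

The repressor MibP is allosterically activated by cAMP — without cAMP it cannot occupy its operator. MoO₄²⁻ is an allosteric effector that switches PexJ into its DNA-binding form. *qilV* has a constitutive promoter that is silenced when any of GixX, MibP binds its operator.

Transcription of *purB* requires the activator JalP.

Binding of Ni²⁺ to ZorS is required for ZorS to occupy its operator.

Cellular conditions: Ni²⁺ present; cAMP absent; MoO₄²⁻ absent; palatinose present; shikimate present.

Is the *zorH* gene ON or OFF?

ON

Ni²⁺ is present, so ZorS is active.
With repressor ZorS bound, *gixX* is not transcribed.
So GixX is not produced.
cAMP is absent, so MibP is inactive.
With no repressor bound, *qilV* is transcribed.
So QilV is produced and active.
Palatinose is present, so LomC is inactive.
Shikimate is present, so NolF is inactive.
MoO₄²⁻ is absent, so PexJ is inactive.
Required activator NolF is absent, so *jalP* is not transcribed.
So JalP is not produced.
Required activator JalP is absent, so *purB* is not transcribed.
So PurB is not produced.
No repressor is bound and QilV is active, so *zorH* is transcribed.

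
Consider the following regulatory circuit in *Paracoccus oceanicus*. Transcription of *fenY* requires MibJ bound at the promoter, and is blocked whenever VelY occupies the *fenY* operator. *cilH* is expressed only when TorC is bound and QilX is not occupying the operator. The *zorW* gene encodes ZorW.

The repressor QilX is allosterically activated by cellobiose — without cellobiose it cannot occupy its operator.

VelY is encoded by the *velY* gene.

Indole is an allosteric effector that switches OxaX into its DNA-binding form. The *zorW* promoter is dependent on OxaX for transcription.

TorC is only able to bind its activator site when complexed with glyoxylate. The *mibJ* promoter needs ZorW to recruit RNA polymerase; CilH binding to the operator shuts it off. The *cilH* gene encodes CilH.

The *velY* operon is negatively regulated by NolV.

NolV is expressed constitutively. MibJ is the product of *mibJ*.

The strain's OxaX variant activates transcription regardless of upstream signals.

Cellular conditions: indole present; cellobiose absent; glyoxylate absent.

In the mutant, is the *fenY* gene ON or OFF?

NolV is produced constitutively and is active.
With repressor NolV bound, *velY* is not transcribed.
So VelY is not produced.
Cellobiose is absent, so QilX is inactive.
Glyoxylate is absent, so TorC is inactive.
Required activator TorC is absent, so *cilH* is not transcribed.
So CilH is not produced.
OxaX is constitutively active in this strain.
No repressor is bound and OxaX is active, so *zorW* is transcribed.
So ZorW is produced and active.
No repressor is bound and ZorW is active, so *mibJ* is transcribed.
So MibJ is produced and active.
No repressor is bound and MibJ is active, so *fenY* is transcribed.

ON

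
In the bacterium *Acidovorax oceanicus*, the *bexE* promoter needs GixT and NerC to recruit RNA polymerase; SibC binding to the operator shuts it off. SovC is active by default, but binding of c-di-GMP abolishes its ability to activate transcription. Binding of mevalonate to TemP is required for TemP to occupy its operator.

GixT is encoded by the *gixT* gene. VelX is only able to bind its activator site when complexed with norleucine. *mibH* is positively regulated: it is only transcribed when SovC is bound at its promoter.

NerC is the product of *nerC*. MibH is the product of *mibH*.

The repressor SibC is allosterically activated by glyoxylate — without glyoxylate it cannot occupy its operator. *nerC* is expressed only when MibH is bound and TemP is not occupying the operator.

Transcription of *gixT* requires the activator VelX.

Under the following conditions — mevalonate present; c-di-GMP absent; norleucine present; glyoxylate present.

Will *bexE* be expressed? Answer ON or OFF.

OFF

Norleucine is present, so VelX is active.
No repressor is bound and VelX is active, so *gixT* is transcribed.
So GixT is produced and active.
Glyoxylate is present, so SibC is active.
c-di-GMP is absent, so SovC is active.
No repressor is bound and SovC is active, so *mibH* is transcribed.
So MibH is produced and active.
Mevalonate is present, so TemP is active.
With repressor TemP bound, *nerC* is not transcribed.
So NerC is not produced.
With repressor SibC bound, *bexE* is not transcribed.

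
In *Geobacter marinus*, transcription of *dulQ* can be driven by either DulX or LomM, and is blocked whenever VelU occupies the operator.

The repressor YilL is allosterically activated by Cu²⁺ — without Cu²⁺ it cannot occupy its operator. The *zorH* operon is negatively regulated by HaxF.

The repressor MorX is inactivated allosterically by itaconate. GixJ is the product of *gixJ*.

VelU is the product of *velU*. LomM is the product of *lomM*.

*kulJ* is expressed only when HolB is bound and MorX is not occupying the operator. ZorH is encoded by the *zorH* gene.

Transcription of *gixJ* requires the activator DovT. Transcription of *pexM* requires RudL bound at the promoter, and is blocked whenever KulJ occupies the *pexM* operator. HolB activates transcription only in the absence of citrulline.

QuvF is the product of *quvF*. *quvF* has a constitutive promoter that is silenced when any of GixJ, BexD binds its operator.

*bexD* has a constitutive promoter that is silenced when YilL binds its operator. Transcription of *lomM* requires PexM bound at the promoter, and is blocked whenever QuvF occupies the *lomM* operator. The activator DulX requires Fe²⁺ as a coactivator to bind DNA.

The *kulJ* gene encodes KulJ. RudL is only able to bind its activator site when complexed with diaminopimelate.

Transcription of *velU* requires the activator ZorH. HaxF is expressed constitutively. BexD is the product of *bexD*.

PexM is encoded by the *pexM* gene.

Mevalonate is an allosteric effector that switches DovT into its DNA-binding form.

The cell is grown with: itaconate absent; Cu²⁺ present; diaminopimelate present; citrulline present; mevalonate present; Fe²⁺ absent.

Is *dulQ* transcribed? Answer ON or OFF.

Fe²⁺ is absent, so DulX is inactive.
Mevalonate is present, so DovT is active.
No repressor is bound and DovT is active, so *gixJ* is transcribed.
So GixJ is produced and active.
Cu²⁺ is present, so YilL is active.
With repressor YilL bound, *bexD* is not transcribed.
So BexD is not produced.
With repressor GixJ bound, *quvF* is not transcribed.
So QuvF is not produced.
Itaconate is absent, so MorX is active.
Citrulline is present, so HolB is inactive.
With repressor MorX bound, *kulJ* is not transcribed.
So KulJ is not produced.
Diaminopimelate is present, so RudL is active.
No repressor is bound and RudL is active, so *pexM* is transcribed.
So PexM is produced and active.
No repressor is bound and PexM is active, so *lomM* is transcribed.
So LomM is produced and active.
HaxF is produced constitutively and is active.
With repressor HaxF bound, *zorH* is not transcribed.
So ZorH is not produced.
Required activator ZorH is absent, so *velU* is not transcribed.
So VelU is not produced.
Activator LomM is present, so *dulQ* is transcribed.

ON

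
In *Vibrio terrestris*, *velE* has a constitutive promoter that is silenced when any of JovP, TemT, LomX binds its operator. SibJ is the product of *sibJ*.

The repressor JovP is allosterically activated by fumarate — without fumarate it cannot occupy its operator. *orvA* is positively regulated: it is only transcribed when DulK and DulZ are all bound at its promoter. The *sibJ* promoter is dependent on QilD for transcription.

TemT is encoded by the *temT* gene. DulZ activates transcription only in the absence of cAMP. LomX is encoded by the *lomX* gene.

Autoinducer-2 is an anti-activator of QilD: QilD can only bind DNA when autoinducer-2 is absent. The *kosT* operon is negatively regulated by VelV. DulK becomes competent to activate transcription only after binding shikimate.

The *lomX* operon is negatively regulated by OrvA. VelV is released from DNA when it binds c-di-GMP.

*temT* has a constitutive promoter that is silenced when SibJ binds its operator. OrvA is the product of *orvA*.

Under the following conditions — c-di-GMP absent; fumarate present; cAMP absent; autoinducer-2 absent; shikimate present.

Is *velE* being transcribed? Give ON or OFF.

Fumarate is present, so JovP is active.
Autoinducer-2 is absent, so QilD is active.
No repressor is bound and QilD is active, so *sibJ* is transcribed.
So SibJ is produced and active.
With repressor SibJ bound, *temT* is not transcribed.
So TemT is not produced.
Shikimate is present, so DulK is active.
cAMP is absent, so DulZ is active.
No repressor is bound and DulK and DulZ are active, so *orvA* is transcribed.
So OrvA is produced and active.
With repressor OrvA bound, *lomX* is not transcribed.
So LomX is not produced.
With repressor JovP bound, *velE* is not transcribed.

OFF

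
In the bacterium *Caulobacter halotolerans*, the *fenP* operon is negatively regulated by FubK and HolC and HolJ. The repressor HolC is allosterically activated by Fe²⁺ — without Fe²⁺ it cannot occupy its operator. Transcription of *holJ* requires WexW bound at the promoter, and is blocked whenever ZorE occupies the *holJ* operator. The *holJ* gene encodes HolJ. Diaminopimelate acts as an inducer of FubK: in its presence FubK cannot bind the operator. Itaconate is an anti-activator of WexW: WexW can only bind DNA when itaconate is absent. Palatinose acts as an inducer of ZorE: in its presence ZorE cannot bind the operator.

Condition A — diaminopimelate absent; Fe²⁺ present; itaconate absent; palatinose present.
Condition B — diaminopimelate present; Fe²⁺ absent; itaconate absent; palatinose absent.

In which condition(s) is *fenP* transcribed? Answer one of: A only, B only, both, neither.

B only

Condition A:
Diaminopimelate is absent, so FubK is active.
Fe²⁺ is present, so HolC is active.
Itaconate is absent, so WexW is active.
Palatinose is present, so ZorE is inactive.
No repressor is bound and WexW is active, so *holJ* is transcribed.
So HolJ is produced and active.
With repressor FubK bound, *fenP* is not transcribed.
→ *fenP* is OFF in A.
Condition B:
Diaminopimelate is present, so FubK is inactive.
Fe²⁺ is absent, so HolC is inactive.
Itaconate is absent, so WexW is active.
Palatinose is absent, so ZorE is active.
With repressor ZorE bound, *holJ* is not transcribed.
So HolJ is not produced.
With no repressor bound, *fenP* is transcribed.
→ *fenP* is ON in B.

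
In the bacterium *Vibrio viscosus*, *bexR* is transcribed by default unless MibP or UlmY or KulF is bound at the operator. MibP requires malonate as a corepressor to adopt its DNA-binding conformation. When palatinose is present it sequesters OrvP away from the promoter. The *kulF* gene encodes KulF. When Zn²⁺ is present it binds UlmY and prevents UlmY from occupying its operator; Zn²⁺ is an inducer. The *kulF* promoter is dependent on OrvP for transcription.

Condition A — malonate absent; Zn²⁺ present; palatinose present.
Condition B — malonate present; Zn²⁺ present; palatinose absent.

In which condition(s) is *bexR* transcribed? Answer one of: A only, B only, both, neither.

Condition A:
Malonate is absent, so MibP is inactive.
Zn²⁺ is present, so UlmY is inactive.
Palatinose is present, so OrvP is inactive.
Required activator OrvP is absent, so *kulF* is not transcribed.
So KulF is not produced.
With no repressor bound, *bexR* is transcribed.
→ *bexR* is ON in A.
Condition B:
Malonate is present, so MibP is active.
Zn²⁺ is present, so UlmY is inactive.
Palatinose is absent, so OrvP is active.
No repressor is bound and OrvP is active, so *kulF* is transcribed.
So KulF is produced and active.
With repressor MibP bound, *bexR* is not transcribed.
→ *bexR* is OFF in B.

A only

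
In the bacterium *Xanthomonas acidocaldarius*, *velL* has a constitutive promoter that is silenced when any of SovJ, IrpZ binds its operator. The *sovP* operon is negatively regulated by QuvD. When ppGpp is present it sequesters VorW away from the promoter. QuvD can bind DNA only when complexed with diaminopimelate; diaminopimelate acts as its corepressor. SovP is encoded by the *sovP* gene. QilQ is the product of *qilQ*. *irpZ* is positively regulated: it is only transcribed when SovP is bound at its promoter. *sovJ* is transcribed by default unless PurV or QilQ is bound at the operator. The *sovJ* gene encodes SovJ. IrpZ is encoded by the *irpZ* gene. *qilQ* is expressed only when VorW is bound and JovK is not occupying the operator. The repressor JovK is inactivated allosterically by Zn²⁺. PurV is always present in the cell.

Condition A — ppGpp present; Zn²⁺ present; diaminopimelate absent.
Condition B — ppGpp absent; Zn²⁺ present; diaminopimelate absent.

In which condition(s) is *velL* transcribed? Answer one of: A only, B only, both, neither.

neither

Condition A:
PurV is produced constitutively and is active.
ppGpp is present, so VorW is inactive.
Zn²⁺ is present, so JovK is inactive.
Required activator VorW is absent, so *qilQ* is not transcribed.
So QilQ is not produced.
With repressor PurV bound, *sovJ* is not transcribed.
So SovJ is not produced.
Diaminopimelate is absent, so QuvD is inactive.
With no repressor bound, *sovP* is transcribed.
So SovP is produced and active.
No repressor is bound and SovP is active, so *irpZ* is transcribed.
So IrpZ is produced and active.
With repressor IrpZ bound, *velL* is not transcribed.
→ *velL* is OFF in A.
Condition B:
PurV is produced constitutively and is active.
ppGpp is absent, so VorW is active.
Zn²⁺ is present, so JovK is inactive.
No repressor is bound and VorW is active, so *qilQ* is transcribed.
So QilQ is produced and active.
With repressor PurV bound, *sovJ* is not transcribed.
So SovJ is not produced.
Diaminopimelate is absent, so QuvD is inactive.
With no repressor bound, *sovP* is transcribed.
So SovP is produced and active.
No repressor is bound and SovP is active, so *irpZ* is transcribed.
So IrpZ is produced and active.
With repressor IrpZ bound, *velL* is not transcribed.
→ *velL* is OFF in B.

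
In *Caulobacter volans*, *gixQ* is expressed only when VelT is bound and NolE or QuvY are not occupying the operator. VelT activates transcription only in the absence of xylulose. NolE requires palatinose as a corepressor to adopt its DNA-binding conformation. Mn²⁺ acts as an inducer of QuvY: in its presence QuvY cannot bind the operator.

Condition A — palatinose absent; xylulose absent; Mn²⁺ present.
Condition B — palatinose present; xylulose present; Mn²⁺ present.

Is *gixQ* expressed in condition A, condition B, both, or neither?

Condition A:
Palatinose is absent, so NolE is inactive.
Xylulose is absent, so VelT is active.
Mn²⁺ is present, so QuvY is inactive.
No repressor is bound and VelT is active, so *gixQ* is transcribed.
→ *gixQ* is ON in A.
Condition B:
Palatinose is present, so NolE is active.
Xylulose is present, so VelT is inactive.
Mn²⁺ is present, so QuvY is inactive.
With repressor NolE bound, *gixQ* is not transcribed.
→ *gixQ* is OFF in B.

A only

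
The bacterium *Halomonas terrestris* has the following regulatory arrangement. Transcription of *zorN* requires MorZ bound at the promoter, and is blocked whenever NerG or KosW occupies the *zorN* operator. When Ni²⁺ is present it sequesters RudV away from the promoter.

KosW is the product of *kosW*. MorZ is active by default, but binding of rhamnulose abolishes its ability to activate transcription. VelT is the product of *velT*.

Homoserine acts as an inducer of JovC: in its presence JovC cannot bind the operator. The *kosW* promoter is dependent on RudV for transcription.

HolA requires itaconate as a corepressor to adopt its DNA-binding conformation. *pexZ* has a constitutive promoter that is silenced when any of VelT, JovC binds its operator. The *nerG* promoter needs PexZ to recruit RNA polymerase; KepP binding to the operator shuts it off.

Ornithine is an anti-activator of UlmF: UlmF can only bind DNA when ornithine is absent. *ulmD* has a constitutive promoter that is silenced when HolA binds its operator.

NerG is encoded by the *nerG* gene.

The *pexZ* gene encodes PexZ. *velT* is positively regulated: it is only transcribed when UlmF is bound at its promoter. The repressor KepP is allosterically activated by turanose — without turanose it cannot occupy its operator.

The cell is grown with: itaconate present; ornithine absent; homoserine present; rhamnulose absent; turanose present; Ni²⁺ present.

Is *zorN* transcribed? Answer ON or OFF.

Ornithine is absent, so UlmF is active.
No repressor is bound and UlmF is active, so *velT* is transcribed.
So VelT is produced and active.
Homoserine is present, so JovC is inactive.
With repressor VelT bound, *pexZ* is not transcribed.
So PexZ is not produced.
Turanose is present, so KepP is active.
With repressor KepP bound, *nerG* is not transcribed.
So NerG is not produced.
Ni²⁺ is present, so RudV is inactive.
Required activator RudV is absent, so *kosW* is not transcribed.
So KosW is not produced.
Rhamnulose is absent, so MorZ is active.
No repressor is bound and MorZ is active, so *zorN* is transcribed.

ON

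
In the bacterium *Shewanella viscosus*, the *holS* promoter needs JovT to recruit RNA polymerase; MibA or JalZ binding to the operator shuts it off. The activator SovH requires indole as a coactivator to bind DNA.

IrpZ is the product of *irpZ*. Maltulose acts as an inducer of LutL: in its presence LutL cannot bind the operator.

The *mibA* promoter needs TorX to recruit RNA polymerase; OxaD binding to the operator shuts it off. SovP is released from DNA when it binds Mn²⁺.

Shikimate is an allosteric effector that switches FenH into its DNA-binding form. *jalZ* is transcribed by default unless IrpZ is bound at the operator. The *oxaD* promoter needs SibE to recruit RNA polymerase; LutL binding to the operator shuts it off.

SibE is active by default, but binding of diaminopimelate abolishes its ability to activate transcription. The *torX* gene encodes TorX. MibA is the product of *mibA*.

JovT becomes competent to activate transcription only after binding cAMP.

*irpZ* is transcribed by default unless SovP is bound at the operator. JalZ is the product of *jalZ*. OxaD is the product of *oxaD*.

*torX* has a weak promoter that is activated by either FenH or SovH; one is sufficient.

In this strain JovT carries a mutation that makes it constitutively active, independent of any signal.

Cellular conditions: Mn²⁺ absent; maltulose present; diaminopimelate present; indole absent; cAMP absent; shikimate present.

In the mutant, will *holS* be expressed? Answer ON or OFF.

JovT is constitutively active in this strain.
Maltulose is present, so LutL is inactive.
Diaminopimelate is present, so SibE is inactive.
Required activator SibE is absent, so *oxaD* is not transcribed.
So OxaD is not produced.
Shikimate is present, so FenH is active.
Indole is absent, so SovH is inactive.
Activator FenH is present, so *torX* is transcribed.
So TorX is produced and active.
No repressor is bound and TorX is active, so *mibA* is transcribed.
So MibA is produced and active.
Mn²⁺ is absent, so SovP is active.
With repressor SovP bound, *irpZ* is not transcribed.
So IrpZ is not produced.
With no repressor bound, *jalZ* is transcribed.
So JalZ is produced and active.
With repressor MibA bound, *holS* is not transcribed.

OFF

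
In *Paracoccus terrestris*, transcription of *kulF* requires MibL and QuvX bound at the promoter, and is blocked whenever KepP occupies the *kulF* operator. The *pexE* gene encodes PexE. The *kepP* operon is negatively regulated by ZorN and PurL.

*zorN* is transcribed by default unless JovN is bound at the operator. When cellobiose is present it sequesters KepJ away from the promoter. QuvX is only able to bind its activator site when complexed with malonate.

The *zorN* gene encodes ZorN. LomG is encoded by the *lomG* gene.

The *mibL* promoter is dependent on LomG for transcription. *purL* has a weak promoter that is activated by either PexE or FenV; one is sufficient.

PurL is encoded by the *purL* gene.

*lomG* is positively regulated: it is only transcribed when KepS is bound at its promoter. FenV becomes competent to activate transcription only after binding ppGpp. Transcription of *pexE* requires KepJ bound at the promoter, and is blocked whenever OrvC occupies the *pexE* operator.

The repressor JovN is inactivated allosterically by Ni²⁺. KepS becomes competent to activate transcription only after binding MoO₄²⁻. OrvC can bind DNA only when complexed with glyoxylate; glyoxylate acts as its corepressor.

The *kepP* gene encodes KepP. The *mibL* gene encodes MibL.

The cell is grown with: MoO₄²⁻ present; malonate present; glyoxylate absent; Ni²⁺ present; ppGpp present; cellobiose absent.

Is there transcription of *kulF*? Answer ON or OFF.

ON

Ni²⁺ is present, so JovN is inactive.
With no repressor bound, *zorN* is transcribed.
So ZorN is produced and active.
Glyoxylate is absent, so OrvC is inactive.
Cellobiose is absent, so KepJ is active.
No repressor is bound and KepJ is active, so *pexE* is transcribed.
So PexE is produced and active.
ppGpp is present, so FenV is active.
Activator PexE is present, so *purL* is transcribed.
So PurL is produced and active.
With repressor ZorN bound, *kepP* is not transcribed.
So KepP is not produced.
MoO₄²⁻ is present, so KepS is active.
No repressor is bound and KepS is active, so *lomG* is transcribed.
So LomG is produced and active.
No repressor is bound and LomG is active, so *mibL* is transcribed.
So MibL is produced and active.
Malonate is present, so QuvX is active.
No repressor is bound and MibL and QuvX are active, so *kulF* is transcribed.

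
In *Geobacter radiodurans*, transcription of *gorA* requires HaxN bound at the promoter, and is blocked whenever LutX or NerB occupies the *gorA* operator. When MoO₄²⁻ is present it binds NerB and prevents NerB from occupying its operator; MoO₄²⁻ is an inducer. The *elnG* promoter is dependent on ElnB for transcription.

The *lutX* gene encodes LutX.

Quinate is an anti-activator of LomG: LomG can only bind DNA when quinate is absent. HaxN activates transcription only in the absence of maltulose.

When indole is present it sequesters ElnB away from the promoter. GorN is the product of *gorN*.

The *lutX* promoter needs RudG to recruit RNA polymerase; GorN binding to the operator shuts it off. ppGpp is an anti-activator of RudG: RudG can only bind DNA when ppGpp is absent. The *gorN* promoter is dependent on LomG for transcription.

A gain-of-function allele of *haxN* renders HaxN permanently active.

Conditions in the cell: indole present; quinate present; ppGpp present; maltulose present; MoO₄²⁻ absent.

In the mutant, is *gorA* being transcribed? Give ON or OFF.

OFF

HaxN is constitutively active in this strain.
Quinate is present, so LomG is inactive.
Required activator LomG is absent, so *gorN* is not transcribed.
So GorN is not produced.
ppGpp is present, so RudG is inactive.
Required activator RudG is absent, so *lutX* is not transcribed.
So LutX is not produced.
MoO₄²⁻ is absent, so NerB is active.
With repressor NerB bound, *gorA* is not transcribed.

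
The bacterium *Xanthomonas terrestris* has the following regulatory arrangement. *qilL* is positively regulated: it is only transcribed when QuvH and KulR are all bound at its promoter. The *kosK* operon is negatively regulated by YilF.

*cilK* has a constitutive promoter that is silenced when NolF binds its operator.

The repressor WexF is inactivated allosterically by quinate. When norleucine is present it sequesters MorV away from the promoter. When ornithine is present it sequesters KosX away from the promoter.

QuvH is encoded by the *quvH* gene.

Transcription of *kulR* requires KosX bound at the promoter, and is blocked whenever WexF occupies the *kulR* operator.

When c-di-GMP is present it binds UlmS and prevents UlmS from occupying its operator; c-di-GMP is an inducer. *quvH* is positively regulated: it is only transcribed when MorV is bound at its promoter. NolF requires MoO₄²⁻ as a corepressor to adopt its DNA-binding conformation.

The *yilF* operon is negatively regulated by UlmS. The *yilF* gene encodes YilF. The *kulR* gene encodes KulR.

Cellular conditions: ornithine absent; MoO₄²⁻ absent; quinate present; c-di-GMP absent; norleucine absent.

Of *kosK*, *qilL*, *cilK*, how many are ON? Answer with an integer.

c-di-GMP is absent, so UlmS is active.
With repressor UlmS bound, *yilF* is not transcribed.
So YilF is not produced.
With no repressor bound, *kosK* is transcribed.
→ *kosK* is ON.
Norleucine is absent, so MorV is active.
No repressor is bound and MorV is active, so *quvH* is transcribed.
So QuvH is produced and active.
Ornithine is absent, so KosX is active.
Quinate is present, so WexF is inactive.
No repressor is bound and KosX is active, so *kulR* is transcribed.
So KulR is produced and active.
No repressor is bound and QuvH and KulR are active, so *qilL* is transcribed.
→ *qilL* is ON.
MoO₄²⁻ is absent, so NolF is inactive.
With no repressor bound, *cilK* is transcribed.
→ *cilK* is ON.
3 of the 3 genes are transcribed.

3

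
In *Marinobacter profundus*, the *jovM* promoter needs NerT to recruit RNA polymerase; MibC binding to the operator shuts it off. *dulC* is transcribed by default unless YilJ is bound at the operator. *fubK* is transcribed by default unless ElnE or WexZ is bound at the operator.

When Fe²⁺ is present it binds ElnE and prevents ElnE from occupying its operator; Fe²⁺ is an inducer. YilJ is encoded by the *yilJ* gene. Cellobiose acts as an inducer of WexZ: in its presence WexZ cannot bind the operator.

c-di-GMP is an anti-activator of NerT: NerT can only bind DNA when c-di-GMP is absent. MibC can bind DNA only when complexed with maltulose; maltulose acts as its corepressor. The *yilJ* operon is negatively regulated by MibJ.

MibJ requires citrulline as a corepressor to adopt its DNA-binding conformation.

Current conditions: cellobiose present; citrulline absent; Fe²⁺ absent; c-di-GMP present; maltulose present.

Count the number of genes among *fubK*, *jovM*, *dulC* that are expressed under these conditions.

Fe²⁺ is absent, so ElnE is active.
Cellobiose is present, so WexZ is inactive.
With repressor ElnE bound, *fubK* is not transcribed.
→ *fubK* is OFF.
Maltulose is present, so MibC is active.
c-di-GMP is present, so NerT is inactive.
With repressor MibC bound, *jovM* is not transcribed.
→ *jovM* is OFF.
Citrulline is absent, so MibJ is inactive.
With no repressor bound, *yilJ* is transcribed.
So YilJ is produced and active.
With repressor YilJ bound, *dulC* is not transcribed.
→ *dulC* is OFF.
0 of the 3 genes are transcribed.

0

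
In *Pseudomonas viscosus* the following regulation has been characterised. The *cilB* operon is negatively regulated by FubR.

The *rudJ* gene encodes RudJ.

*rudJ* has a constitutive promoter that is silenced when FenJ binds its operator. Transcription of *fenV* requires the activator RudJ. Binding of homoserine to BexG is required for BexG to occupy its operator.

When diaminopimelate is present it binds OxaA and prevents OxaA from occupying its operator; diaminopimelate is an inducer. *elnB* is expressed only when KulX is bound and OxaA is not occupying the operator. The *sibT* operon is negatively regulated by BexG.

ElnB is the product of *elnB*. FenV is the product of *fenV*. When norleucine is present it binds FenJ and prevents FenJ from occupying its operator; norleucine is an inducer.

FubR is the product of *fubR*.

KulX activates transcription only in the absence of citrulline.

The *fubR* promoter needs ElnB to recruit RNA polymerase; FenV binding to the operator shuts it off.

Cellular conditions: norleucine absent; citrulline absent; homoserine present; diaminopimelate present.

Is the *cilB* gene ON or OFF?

OFF

Norleucine is absent, so FenJ is active.
With repressor FenJ bound, *rudJ* is not transcribed.
So RudJ is not produced.
Required activator RudJ is absent, so *fenV* is not transcribed.
So FenV is not produced.
Citrulline is absent, so KulX is active.
Diaminopimelate is present, so OxaA is inactive.
No repressor is bound and KulX is active, so *elnB* is transcribed.
So ElnB is produced and active.
No repressor is bound and ElnB is active, so *fubR* is transcribed.
So FubR is produced and active.
With repressor FubR bound, *cilB* is not transcribed.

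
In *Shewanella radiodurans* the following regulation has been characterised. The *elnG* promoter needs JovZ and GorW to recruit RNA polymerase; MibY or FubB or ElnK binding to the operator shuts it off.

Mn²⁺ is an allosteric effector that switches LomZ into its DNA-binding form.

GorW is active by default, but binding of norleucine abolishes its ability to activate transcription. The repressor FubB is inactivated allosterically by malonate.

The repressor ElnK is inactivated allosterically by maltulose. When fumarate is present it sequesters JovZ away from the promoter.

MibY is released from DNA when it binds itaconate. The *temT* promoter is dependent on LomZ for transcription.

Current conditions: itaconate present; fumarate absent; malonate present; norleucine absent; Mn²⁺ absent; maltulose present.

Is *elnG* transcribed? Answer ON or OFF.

Itaconate is present, so MibY is inactive.
Malonate is present, so FubB is inactive.
Maltulose is present, so ElnK is inactive.
Fumarate is absent, so JovZ is active.
Norleucine is absent, so GorW is active.
No repressor is bound and JovZ and GorW are active, so *elnG* is transcribed.

ON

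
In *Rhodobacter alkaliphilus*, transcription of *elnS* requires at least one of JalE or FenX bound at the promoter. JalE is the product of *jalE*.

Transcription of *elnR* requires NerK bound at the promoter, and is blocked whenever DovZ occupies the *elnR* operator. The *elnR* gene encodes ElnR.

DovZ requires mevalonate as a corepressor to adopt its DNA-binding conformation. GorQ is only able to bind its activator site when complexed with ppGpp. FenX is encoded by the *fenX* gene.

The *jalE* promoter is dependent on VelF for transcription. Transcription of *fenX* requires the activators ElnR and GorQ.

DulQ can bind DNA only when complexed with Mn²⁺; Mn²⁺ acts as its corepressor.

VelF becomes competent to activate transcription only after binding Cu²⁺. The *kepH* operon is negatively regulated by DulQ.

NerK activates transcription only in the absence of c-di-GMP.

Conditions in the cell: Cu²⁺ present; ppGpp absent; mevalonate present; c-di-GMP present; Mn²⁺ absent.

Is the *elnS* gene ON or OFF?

ON

Cu²⁺ is present, so VelF is active.
No repressor is bound and VelF is active, so *jalE* is transcribed.
So JalE is produced and active.
c-di-GMP is present, so NerK is inactive.
Mevalonate is present, so DovZ is active.
With repressor DovZ bound, *elnR* is not transcribed.
So ElnR is not produced.
ppGpp is absent, so GorQ is inactive.
Required activator ElnR is absent, so *fenX* is not transcribed.
So FenX is not produced.
Activator JalE is present, so *elnS* is transcribed.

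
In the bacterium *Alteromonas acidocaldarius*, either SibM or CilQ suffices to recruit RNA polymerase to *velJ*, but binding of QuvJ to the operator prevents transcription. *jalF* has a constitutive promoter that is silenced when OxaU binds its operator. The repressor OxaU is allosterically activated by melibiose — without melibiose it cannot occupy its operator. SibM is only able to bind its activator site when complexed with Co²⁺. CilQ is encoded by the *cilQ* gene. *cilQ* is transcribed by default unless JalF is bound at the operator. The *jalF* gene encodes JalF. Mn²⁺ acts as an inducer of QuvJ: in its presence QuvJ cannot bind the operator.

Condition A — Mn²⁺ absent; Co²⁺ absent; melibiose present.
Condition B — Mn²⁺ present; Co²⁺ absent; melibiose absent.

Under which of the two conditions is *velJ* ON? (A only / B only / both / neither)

neither

Condition A:
Mn²⁺ is absent, so QuvJ is active.
Co²⁺ is absent, so SibM is inactive.
Melibiose is present, so OxaU is active.
With repressor OxaU bound, *jalF* is not transcribed.
So JalF is not produced.
With no repressor bound, *cilQ* is transcribed.
So CilQ is produced and active.
With repressor QuvJ bound, *velJ* is not transcribed.
→ *velJ* is OFF in A.
Condition B:
Mn²⁺ is present, so QuvJ is inactive.
Co²⁺ is absent, so SibM is inactive.
Melibiose is absent, so OxaU is inactive.
With no repressor bound, *jalF* is transcribed.
So JalF is produced and active.
With repressor JalF bound, *cilQ* is not transcribed.
So CilQ is not produced.
No activator is available at the *velJ* promoter, so *velJ* is not transcribed.
→ *velJ* is OFF in B.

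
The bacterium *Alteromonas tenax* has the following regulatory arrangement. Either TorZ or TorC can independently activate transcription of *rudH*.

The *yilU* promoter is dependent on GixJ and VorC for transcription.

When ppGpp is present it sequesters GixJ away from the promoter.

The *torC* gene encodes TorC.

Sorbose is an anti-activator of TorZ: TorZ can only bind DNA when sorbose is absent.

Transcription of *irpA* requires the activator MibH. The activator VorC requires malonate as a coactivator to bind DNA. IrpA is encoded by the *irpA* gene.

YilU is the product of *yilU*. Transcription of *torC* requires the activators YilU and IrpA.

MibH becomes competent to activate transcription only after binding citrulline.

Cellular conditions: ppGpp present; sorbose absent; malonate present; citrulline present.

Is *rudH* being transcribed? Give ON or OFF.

Sorbose is absent, so TorZ is active.
ppGpp is present, so GixJ is inactive.
Malonate is present, so VorC is active.
Required activator GixJ is absent, so *yilU* is not transcribed.
So YilU is not produced.
Citrulline is present, so MibH is active.
No repressor is bound and MibH is active, so *irpA* is transcribed.
So IrpA is produced and active.
Required activator YilU is absent, so *torC* is not transcribed.
So TorC is not produced.
Activator TorZ is present, so *rudH* is transcribed.

ON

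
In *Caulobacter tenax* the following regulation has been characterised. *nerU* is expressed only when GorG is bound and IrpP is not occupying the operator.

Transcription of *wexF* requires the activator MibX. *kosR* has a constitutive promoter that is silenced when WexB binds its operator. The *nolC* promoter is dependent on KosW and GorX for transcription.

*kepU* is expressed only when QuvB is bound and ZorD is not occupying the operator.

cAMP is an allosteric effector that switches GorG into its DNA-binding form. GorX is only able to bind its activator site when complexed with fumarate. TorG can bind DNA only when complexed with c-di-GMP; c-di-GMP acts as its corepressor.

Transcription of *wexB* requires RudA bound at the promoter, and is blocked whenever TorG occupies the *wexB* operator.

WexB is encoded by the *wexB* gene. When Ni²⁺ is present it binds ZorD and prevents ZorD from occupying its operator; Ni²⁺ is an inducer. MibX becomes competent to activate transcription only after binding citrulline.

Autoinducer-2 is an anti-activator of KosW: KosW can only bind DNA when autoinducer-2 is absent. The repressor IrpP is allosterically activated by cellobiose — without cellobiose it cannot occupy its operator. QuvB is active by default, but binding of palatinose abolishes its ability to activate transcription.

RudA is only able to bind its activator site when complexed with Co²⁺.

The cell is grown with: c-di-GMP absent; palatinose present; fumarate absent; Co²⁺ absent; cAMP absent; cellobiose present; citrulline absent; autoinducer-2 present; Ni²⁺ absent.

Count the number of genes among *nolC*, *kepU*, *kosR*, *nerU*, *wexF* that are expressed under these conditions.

1

Autoinducer-2 is present, so KosW is inactive.
Fumarate is absent, so GorX is inactive.
Required activator KosW is absent, so *nolC* is not transcribed.
→ *nolC* is OFF.
Palatinose is present, so QuvB is inactive.
Ni²⁺ is absent, so ZorD is active.
With repressor ZorD bound, *kepU* is not transcribed.
→ *kepU* is OFF.
Co²⁺ is absent, so RudA is inactive.
c-di-GMP is absent, so TorG is inactive.
Required activator RudA is absent, so *wexB* is not transcribed.
So WexB is not produced.
With no repressor bound, *kosR* is transcribed.
→ *kosR* is ON.
Cellobiose is present, so IrpP is active.
cAMP is absent, so GorG is inactive.
With repressor IrpP bound, *nerU* is not transcribed.
→ *nerU* is OFF.
Citrulline is absent, so MibX is inactive.
Required activator MibX is absent, so *wexF* is not transcribed.
→ *wexF* is OFF.
1 of the 5 genes is transcribed.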